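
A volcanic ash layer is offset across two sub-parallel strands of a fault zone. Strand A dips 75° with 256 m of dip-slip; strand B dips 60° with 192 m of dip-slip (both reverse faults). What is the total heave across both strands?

heave_A = 256 × cos(75°) = 66.26 m
heave_B = 192 × cos(60°) = 96 m
total = 66.26 + 96 = 162 m

162 m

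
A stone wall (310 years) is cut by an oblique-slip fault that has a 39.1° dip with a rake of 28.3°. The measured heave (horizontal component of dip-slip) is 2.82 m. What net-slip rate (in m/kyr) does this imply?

24.7 m/kyr

dip-slip = heave / cos(dip) = 2.82 / cos(39.1°) = 3.634 m
net slip = dip-slip / sin(rake) = 3.634 / sin(28.3°) = 7.665 m
rate = 7.665 m / 310 years = 0.0247 m/yr = 24.7 m/kyr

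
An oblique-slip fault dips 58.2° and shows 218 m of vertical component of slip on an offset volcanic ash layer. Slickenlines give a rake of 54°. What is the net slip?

dip-slip = throw / sin(dip) = 218 / sin(58.2°) = 256.5 m
net slip = dip-slip / sin(rake) = 256.5 / sin(54°) = 317 m

317 m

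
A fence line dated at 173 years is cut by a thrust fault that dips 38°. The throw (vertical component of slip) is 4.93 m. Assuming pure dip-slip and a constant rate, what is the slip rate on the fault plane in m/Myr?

dip-slip = throw / sin(dip) = 4.93 m / sin(38°) = 8.008 m
rate = 8.008 m / 173 years = 0.0463 m/yr = 46300 m/Myr

46300 m/Myr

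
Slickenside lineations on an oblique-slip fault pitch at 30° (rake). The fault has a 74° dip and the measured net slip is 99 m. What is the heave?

13.6 m

dip-slip = net slip × sin(rake) = 99 m × sin(30°) = 49.50 m
heave = dip-slip × cos(dip) = 49.50 × cos(74°) = 13.6 m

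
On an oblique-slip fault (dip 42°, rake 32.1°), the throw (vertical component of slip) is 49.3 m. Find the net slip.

dip-slip = throw / sin(dip) = 49.3 / sin(42°) = 73.68 m
net slip = dip-slip / sin(rake) = 73.68 / sin(32.1°) = 139 m

139 m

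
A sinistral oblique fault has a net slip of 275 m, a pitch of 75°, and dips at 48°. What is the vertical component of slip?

dip-slip = net slip × sin(rake) = 275 m × sin(75°) = 265.6 m
throw = dip-slip × sin(dip) = 265.6 × sin(48°) = 197 m

197 m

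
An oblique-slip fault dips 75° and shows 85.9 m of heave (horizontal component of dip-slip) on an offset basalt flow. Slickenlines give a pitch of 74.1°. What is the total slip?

345 m

dip-slip = heave / cos(dip) = 85.9 / cos(75°) = 331.9 m
net slip = dip-slip / sin(rake) = 331.9 / sin(74.1°) = 345 m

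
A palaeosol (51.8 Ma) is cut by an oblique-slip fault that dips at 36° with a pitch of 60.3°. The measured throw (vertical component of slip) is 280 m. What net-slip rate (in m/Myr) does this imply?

10.6 m/Myr

dip-slip = throw / sin(dip) = 280 / sin(36°) = 476.4 m
net slip = dip-slip / sin(rake) = 476.4 / sin(60.3°) = 548.4 m
rate = 548.4 m / 51.8 Ma = 0.0000106 m/yr = 10.6 m/Myr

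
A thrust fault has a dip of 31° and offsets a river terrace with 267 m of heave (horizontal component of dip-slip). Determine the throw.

throw = heave × tan(dip) = 267 × tan(31°) = 160 m

160 m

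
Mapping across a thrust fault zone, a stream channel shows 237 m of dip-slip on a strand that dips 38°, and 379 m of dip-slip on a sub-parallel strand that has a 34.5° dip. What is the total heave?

heave_A = 237 × cos(38°) = 186.8 m
heave_B = 379 × cos(34.5°) = 312.3 m
total = 186.8 + 312.3 = 499 m

499 m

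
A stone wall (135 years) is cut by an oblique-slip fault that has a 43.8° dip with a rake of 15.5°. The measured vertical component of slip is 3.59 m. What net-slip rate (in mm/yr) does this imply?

dip-slip = throw / sin(dip) = 3.59 / sin(43.8°) = 5.187 m
net slip = dip-slip / sin(rake) = 5.187 / sin(15.5°) = 19.41 m
rate = 19.41 m / 135 years = 0.144 m/yr = 144 mm/yr

144 mm/yr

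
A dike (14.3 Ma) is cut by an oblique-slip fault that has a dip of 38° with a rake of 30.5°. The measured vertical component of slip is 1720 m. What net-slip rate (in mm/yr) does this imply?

0.385 mm/yr

dip-slip = throw / sin(dip) = 1720 / sin(38°) = 2794 m
net slip = dip-slip / sin(rake) = 2794 / sin(30.5°) = 5504 m
rate = 5504 m / 14.3 Ma = 0.000385 m/yr = 0.385 mm/yr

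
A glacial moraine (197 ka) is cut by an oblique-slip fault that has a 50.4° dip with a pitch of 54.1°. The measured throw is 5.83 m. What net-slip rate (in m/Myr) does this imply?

47.4 m/Myr

dip-slip = throw / sin(dip) = 5.83 / sin(50.4°) = 7.566 m
net slip = dip-slip / sin(rake) = 7.566 / sin(54.1°) = 9.341 m
rate = 9.341 m / 197 ka = 0.0000474 m/yr = 47.4 m/Myr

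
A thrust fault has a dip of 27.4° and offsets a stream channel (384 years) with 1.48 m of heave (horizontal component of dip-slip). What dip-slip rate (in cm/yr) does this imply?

dip-slip = heave / cos(dip) = 1.48 m / cos(27.4°) = 1.667 m
rate = 1.667 m / 384 years = 0.00434 m/yr = 0.434 cm/yr

0.434 cm/yr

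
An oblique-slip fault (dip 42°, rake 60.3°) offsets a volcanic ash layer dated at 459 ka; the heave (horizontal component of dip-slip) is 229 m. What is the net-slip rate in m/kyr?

dip-slip = heave / cos(dip) = 229 / cos(42°) = 308.1 m
net slip = dip-slip / sin(rake) = 308.1 / sin(60.3°) = 354.8 m
rate = 354.8 m / 459 ka = 0.000773 m/yr = 0.773 m/kyr

0.773 m/kyr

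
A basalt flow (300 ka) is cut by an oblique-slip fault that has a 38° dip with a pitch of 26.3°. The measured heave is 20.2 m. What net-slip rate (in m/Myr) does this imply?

193 m/Myr

dip-slip = heave / cos(dip) = 20.2 / cos(38°) = 25.63 m
net slip = dip-slip / sin(rake) = 25.63 / sin(26.3°) = 57.86 m
rate = 57.86 m / 300 ka = 0.000193 m/yr = 193 m/Myr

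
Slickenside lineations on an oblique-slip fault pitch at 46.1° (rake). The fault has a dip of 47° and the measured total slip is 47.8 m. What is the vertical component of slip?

25.2 m

dip-slip = net slip × sin(rake) = 47.8 m × sin(46.1°) = 34.44 m
throw = dip-slip × sin(dip) = 34.44 × sin(47°) = 25.2 m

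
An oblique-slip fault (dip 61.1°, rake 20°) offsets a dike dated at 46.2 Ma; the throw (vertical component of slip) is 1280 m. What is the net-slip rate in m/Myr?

dip-slip = throw / sin(dip) = 1280 / sin(61.1°) = 1462 m
net slip = dip-slip / sin(rake) = 1462 / sin(20°) = 4275 m
rate = 4275 m / 46.2 Ma = 0.0000925 m/yr = 92.5 m/Myr

92.5 m/Myr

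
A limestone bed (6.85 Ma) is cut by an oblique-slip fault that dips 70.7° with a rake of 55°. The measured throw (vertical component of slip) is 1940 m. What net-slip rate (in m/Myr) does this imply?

dip-slip = throw / sin(dip) = 1940 / sin(70.7°) = 2056 m
net slip = dip-slip / sin(rake) = 2056 / sin(55°) = 2509 m
rate = 2509 m / 6.85 Ma = 0.000366 m/yr = 366 m/Myr

366 m/Myr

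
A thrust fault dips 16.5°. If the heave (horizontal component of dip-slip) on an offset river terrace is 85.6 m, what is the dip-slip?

dip-slip = heave / cos(dip) = 85.6 / cos(16.5°) = 89.3 m

89.3 m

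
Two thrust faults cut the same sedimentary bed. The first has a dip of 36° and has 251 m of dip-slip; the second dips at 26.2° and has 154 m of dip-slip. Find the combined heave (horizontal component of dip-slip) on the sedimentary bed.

341 m

heave_A = 251 × cos(36°) = 203.1 m
heave_B = 154 × cos(26.2°) = 138.2 m
total = 203.1 + 138.2 = 341 m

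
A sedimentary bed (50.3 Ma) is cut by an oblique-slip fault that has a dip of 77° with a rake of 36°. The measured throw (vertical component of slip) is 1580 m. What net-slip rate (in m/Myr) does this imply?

54.8 m/Myr

dip-slip = throw / sin(dip) = 1580 / sin(77°) = 1622 m
net slip = dip-slip / sin(rake) = 1622 / sin(36°) = 2759 m
rate = 2759 m / 50.3 Ma = 0.0000548 m/yr = 54.8 m/Myr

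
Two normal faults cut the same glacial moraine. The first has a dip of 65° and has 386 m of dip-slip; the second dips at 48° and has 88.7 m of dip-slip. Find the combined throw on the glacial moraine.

416 m

throw_A = 386 × sin(65°) = 349.8 m
throw_B = 88.7 × sin(48°) = 65.92 m
total = 349.8 + 65.92 = 416 m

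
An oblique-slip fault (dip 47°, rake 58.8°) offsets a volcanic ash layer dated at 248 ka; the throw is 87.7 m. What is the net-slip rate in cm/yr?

dip-slip = throw / sin(dip) = 87.7 / sin(47°) = 119.9 m
net slip = dip-slip / sin(rake) = 119.9 / sin(58.8°) = 140.2 m
rate = 140.2 m / 248 ka = 0.000565 m/yr = 0.0565 cm/yr

0.0565 cm/yr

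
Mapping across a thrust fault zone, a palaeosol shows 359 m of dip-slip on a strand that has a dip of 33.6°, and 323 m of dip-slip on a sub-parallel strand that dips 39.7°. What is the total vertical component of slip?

405 m

throw_A = 359 × sin(33.6°) = 198.7 m
throw_B = 323 × sin(39.7°) = 206.3 m
total = 198.7 + 206.3 = 405 m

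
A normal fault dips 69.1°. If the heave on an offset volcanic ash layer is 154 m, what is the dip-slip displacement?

432 m

dip-slip = heave / cos(dip) = 154 / cos(69.1°) = 432 m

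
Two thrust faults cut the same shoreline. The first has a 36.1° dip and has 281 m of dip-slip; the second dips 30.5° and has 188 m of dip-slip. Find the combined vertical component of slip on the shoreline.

throw_A = 281 × sin(36.1°) = 165.6 m
throw_B = 188 × sin(30.5°) = 95.42 m
total = 165.6 + 95.42 = 261 m

261 m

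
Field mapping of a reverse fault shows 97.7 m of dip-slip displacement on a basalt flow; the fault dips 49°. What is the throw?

throw = dip-slip × sin(dip) = 97.7 m × sin(49°) = 73.7 m

73.7 m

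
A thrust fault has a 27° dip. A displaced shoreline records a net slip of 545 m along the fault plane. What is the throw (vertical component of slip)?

247 m

throw = dip-slip × sin(dip) = 545 m × sin(27°) = 247 m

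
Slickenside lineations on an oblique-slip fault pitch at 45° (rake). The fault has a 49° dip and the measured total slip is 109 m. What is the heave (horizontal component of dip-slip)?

dip-slip = net slip × sin(rake) = 109 m × sin(45°) = 77.07 m
heave = dip-slip × cos(dip) = 77.07 × cos(49°) = 50.6 m

50.6 m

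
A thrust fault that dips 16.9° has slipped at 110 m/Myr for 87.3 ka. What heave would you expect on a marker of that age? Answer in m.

9.19 m

dip-slip = rate × time = 110 m/Myr × 87.3 ka = 9.603 m
heave = dip-slip × cos(dip) = 9.603 × cos(16.9°) = 9.19 m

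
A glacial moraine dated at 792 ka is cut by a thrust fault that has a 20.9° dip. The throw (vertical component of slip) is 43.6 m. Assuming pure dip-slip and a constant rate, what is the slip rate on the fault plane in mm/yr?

dip-slip = throw / sin(dip) = 43.6 m / sin(20.9°) = 122.2 m
rate = 122.2 m / 792 ka = 0.000154 m/yr = 0.154 mm/yr

0.154 mm/yr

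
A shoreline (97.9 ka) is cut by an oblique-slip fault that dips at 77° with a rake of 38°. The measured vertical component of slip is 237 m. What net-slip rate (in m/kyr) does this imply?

dip-slip = throw / sin(dip) = 237 / sin(77°) = 243.2 m
net slip = dip-slip / sin(rake) = 243.2 / sin(38°) = 395.1 m
rate = 395.1 m / 97.9 ka = 0.00404 m/yr = 4.04 m/kyr

4.04 m/kyr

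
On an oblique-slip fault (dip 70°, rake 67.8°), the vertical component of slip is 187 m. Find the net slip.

dip-slip = throw / sin(dip) = 187 / sin(70°) = 199 m
net slip = dip-slip / sin(rake) = 199 / sin(67.8°) = 215 m

215 m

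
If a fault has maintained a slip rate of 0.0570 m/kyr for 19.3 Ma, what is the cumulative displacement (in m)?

slip = rate × time = 0.0570 m/kyr × 19.3 Ma = 1100 m

1100 m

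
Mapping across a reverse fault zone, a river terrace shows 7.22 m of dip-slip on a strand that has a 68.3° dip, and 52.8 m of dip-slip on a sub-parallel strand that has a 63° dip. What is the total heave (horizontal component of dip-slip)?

heave_A = 7.22 × cos(68.3°) = 2.670 m
heave_B = 52.8 × cos(63°) = 23.97 m
total = 2.670 + 23.97 = 26.6 m

26.6 m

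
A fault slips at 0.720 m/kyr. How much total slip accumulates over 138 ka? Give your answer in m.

99.4 m

slip = rate × time = 0.720 m/kyr × 138 ka = 99.4 m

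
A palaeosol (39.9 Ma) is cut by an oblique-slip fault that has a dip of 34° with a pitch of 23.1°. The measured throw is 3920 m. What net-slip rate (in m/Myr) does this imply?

448 m/Myr

dip-slip = throw / sin(dip) = 3920 / sin(34°) = 7010 m
net slip = dip-slip / sin(rake) = 7010 / sin(23.1°) = 17870 m
rate = 17870 m / 39.9 Ma = 0.000448 m/yr = 448 m/Myr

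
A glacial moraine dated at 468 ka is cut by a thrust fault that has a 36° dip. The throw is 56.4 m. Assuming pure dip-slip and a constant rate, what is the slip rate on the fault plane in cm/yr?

dip-slip = throw / sin(dip) = 56.4 m / sin(36°) = 95.95 m
rate = 95.95 m / 468 ka = 0.000205 m/yr = 0.0205 cm/yr

0.0205 cm/yr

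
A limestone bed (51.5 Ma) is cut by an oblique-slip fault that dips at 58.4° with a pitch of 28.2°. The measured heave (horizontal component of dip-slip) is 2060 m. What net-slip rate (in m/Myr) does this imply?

162 m/Myr

dip-slip = heave / cos(dip) = 2060 / cos(58.4°) = 3931 m
net slip = dip-slip / sin(rake) = 3931 / sin(28.2°) = 8320 m
rate = 8320 m / 51.5 Ma = 0.000162 m/yr = 162 m/Myr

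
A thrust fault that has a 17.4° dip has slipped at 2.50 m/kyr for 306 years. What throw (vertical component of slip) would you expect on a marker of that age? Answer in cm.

22.9 cm

dip-slip = rate × time = 2.50 m/kyr × 306 years = 0.7650 m
throw = dip-slip × sin(dip) = 0.7650 × sin(17.4°) = 0.229 m = 22.9 cm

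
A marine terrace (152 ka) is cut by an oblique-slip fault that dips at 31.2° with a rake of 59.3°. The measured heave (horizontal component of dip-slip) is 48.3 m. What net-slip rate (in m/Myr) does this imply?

dip-slip = heave / cos(dip) = 48.3 / cos(31.2°) = 56.47 m
net slip = dip-slip / sin(rake) = 56.47 / sin(59.3°) = 65.67 m
rate = 65.67 m / 152 ka = 0.000432 m/yr = 432 m/Myr

432 m/Myr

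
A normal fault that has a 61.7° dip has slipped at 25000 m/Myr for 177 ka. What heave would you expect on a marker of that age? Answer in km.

2.10 km

dip-slip = rate × time = 25000 m/Myr × 177 ka = 4425 m
heave = dip-slip × cos(dip) = 4425 × cos(61.7°) = 2100 m = 2.10 km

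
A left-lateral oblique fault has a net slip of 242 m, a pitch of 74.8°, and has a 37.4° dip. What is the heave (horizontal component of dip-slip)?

dip-slip = net slip × sin(rake) = 242 m × sin(74.8°) = 233.5 m
heave = dip-slip × cos(dip) = 233.5 × cos(37.4°) = 186 m

186 m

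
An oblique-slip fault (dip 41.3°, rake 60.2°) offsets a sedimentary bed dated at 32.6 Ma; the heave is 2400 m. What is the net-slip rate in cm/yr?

0.0113 cm/yr

dip-slip = heave / cos(dip) = 2400 / cos(41.3°) = 3195 m
net slip = dip-slip / sin(rake) = 3195 / sin(60.2°) = 3681 m
rate = 3681 m / 32.6 Ma = 0.000113 m/yr = 0.0113 cm/yr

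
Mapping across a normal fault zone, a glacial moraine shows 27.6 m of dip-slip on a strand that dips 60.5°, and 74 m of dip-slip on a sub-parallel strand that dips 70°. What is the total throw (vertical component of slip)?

throw_A = 27.6 × sin(60.5°) = 24.02 m
throw_B = 74 × sin(70°) = 69.54 m
total = 24.02 + 69.54 = 93.6 m

93.6 m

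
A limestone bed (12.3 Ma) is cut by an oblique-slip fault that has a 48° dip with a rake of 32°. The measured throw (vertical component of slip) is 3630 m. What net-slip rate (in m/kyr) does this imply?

dip-slip = throw / sin(dip) = 3630 / sin(48°) = 4885 m
net slip = dip-slip / sin(rake) = 4885 / sin(32°) = 9218 m
rate = 9218 m / 12.3 Ma = 0.000749 m/yr = 0.749 m/kyr

0.749 m/kyr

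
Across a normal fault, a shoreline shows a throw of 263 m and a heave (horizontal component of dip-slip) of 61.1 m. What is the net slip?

net slip = √(throw² + heave²) = √(263² + 61.1²) = 270 m

270 m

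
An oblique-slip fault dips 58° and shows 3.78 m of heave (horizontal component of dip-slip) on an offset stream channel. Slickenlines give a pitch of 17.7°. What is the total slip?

23.5 m

dip-slip = heave / cos(dip) = 3.78 / cos(58°) = 7.133 m
net slip = dip-slip / sin(rake) = 7.133 / sin(17.7°) = 23.5 m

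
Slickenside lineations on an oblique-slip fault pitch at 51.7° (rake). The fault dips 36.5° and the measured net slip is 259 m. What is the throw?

dip-slip = net slip × sin(rake) = 259 m × sin(51.7°) = 203.3 m
throw = dip-slip × sin(dip) = 203.3 × sin(36.5°) = 121 m

121 m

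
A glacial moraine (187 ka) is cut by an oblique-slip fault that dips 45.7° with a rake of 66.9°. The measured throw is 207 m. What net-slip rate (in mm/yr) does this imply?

dip-slip = throw / sin(dip) = 207 / sin(45.7°) = 289.2 m
net slip = dip-slip / sin(rake) = 289.2 / sin(66.9°) = 314.4 m
rate = 314.4 m / 187 ka = 0.00168 m/yr = 1.68 mm/yr

1.68 mm/yr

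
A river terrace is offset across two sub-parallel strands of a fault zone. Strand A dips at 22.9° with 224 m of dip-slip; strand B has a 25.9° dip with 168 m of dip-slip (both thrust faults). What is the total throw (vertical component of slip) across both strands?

throw_A = 224 × sin(22.9°) = 87.16 m
throw_B = 168 × sin(25.9°) = 73.38 m
total = 87.16 + 73.38 = 161 m

161 m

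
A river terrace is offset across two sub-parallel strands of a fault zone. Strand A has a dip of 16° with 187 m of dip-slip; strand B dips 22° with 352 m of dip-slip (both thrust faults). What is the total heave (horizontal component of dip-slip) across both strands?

heave_A = 187 × cos(16°) = 179.8 m
heave_B = 352 × cos(22°) = 326.4 m
total = 179.8 + 326.4 = 506 m

506 m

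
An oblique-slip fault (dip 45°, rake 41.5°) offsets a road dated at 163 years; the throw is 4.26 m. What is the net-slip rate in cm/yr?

5.58 cm/yr

dip-slip = throw / sin(dip) = 4.26 / sin(45°) = 6.025 m
net slip = dip-slip / sin(rake) = 6.025 / sin(41.5°) = 9.092 m
rate = 9.092 m / 163 years = 0.0558 m/yr = 5.58 cm/yr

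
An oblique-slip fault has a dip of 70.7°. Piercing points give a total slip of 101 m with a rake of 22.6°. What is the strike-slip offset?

93.2 m

strike-slip = net slip × cos(rake) = 101 m × cos(22.6°) = 93.2 m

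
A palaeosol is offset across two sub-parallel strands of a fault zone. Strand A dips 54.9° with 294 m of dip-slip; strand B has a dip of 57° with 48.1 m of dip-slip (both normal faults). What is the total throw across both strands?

throw_A = 294 × sin(54.9°) = 240.5 m
throw_B = 48.1 × sin(57°) = 40.34 m
total = 240.5 + 40.34 = 281 m

281 m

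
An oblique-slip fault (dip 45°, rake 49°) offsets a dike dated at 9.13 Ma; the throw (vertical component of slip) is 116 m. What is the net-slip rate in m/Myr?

dip-slip = throw / sin(dip) = 116 / sin(45°) = 164 m
net slip = dip-slip / sin(rake) = 164 / sin(49°) = 217.4 m
rate = 217.4 m / 9.13 Ma = 0.0000238 m/yr = 23.8 m/Myr

23.8 m/Myr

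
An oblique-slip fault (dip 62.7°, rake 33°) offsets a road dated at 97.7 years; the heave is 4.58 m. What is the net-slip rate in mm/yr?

dip-slip = heave / cos(dip) = 4.58 / cos(62.7°) = 9.986 m
net slip = dip-slip / sin(rake) = 9.986 / sin(33°) = 18.33 m
rate = 18.33 m / 97.7 years = 0.188 m/yr = 188 mm/yr

188 mm/yr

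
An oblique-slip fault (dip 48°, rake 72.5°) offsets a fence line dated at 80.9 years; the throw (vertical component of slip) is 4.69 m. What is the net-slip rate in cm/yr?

8.18 cm/yr

dip-slip = throw / sin(dip) = 4.69 / sin(48°) = 6.311 m
net slip = dip-slip / sin(rake) = 6.311 / sin(72.5°) = 6.617 m
rate = 6.617 m / 80.9 years = 0.0818 m/yr = 8.18 cm/yr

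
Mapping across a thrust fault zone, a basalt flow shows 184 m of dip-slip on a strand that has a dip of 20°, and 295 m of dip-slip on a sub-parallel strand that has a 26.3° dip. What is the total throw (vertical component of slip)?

194 m

throw_A = 184 × sin(20°) = 62.93 m
throw_B = 295 × sin(26.3°) = 130.7 m
total = 62.93 + 130.7 = 194 m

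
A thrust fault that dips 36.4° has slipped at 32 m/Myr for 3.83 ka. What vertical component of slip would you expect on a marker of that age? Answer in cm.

dip-slip = rate × time = 32 m/Myr × 3.83 ka = 0.1226 m
throw = dip-slip × sin(dip) = 0.1226 × sin(36.4°) = 0.0727 m = 7.27 cm

7.27 cm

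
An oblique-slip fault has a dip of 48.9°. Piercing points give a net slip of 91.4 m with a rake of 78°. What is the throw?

67.4 m

dip-slip = net slip × sin(rake) = 91.4 m × sin(78°) = 89.40 m
throw = dip-slip × sin(dip) = 89.40 × sin(48.9°) = 67.4 m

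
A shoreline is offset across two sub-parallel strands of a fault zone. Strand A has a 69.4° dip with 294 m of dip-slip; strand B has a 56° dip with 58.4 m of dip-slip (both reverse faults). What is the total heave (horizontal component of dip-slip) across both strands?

136 m

heave_A = 294 × cos(69.4°) = 103.4 m
heave_B = 58.4 × cos(56°) = 32.66 m
total = 103.4 + 32.66 = 136 m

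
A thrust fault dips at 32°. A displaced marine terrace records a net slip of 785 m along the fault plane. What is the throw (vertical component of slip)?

throw = dip-slip × sin(dip) = 785 m × sin(32°) = 416 m

416 m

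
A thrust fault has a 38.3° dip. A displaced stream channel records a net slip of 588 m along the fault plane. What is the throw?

364 m

throw = dip-slip × sin(dip) = 588 m × sin(38.3°) = 364 m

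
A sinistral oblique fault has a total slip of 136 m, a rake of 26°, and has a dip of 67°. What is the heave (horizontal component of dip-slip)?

dip-slip = net slip × sin(rake) = 136 m × sin(26°) = 59.62 m
heave = dip-slip × cos(dip) = 59.62 × cos(67°) = 23.3 m

23.3 m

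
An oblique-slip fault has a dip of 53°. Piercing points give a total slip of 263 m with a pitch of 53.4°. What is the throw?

dip-slip = net slip × sin(rake) = 263 m × sin(53.4°) = 211.1 m
throw = dip-slip × sin(dip) = 211.1 × sin(53°) = 169 m

169 m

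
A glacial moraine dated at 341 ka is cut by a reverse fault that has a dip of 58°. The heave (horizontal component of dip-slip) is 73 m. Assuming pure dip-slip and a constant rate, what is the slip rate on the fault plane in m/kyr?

dip-slip = heave / cos(dip) = 73 m / cos(58°) = 137.8 m
rate = 137.8 m / 341 ka = 0.000404 m/yr = 0.404 m/kyr

0.404 m/kyr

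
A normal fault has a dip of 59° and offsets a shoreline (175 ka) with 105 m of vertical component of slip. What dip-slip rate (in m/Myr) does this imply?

dip-slip = throw / sin(dip) = 105 m / sin(59°) = 122.5 m
rate = 122.5 m / 175 ka = 0.000700 m/yr = 700 m/Myr

700 m/Myr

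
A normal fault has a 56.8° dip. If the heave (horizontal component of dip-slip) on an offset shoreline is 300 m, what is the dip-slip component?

548 m

dip-slip = heave / cos(dip) = 300 / cos(56.8°) = 548 m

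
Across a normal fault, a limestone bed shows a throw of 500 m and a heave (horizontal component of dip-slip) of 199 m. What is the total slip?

net slip = √(throw² + heave²) = √(500² + 199²) = 538 m

538 m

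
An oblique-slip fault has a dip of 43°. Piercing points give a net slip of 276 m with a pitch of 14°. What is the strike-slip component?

strike-slip = net slip × cos(rake) = 276 m × cos(14°) = 268 m

268 m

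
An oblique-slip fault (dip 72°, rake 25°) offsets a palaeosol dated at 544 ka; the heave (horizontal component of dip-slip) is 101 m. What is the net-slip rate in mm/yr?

1.42 mm/yr

dip-slip = heave / cos(dip) = 101 / cos(72°) = 326.8 m
net slip = dip-slip / sin(rake) = 326.8 / sin(25°) = 773.4 m
rate = 773.4 m / 544 ka = 0.00142 m/yr = 1.42 mm/yr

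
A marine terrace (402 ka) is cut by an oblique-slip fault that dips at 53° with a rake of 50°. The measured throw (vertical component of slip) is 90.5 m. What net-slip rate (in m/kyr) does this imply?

dip-slip = throw / sin(dip) = 90.5 / sin(53°) = 113.3 m
net slip = dip-slip / sin(rake) = 113.3 / sin(50°) = 147.9 m
rate = 147.9 m / 402 ka = 0.000368 m/yr = 0.368 m/kyr

0.368 m/kyr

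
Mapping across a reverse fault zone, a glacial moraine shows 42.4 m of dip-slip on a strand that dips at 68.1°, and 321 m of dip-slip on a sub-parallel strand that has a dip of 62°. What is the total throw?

323 m

throw_A = 42.4 × sin(68.1°) = 39.34 m
throw_B = 321 × sin(62°) = 283.4 m
total = 39.34 + 283.4 = 323 m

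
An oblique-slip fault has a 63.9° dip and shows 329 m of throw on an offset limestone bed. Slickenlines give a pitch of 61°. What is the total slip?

419 m

dip-slip = throw / sin(dip) = 329 / sin(63.9°) = 366.4 m
net slip = dip-slip / sin(rake) = 366.4 / sin(61°) = 419 m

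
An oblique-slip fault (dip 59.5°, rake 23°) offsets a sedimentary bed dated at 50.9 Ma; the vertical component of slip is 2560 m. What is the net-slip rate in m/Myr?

149 m/Myr

dip-slip = throw / sin(dip) = 2560 / sin(59.5°) = 2971 m
net slip = dip-slip / sin(rake) = 2971 / sin(23°) = 7604 m
rate = 7604 m / 50.9 Ma = 0.000149 m/yr = 149 m/Myr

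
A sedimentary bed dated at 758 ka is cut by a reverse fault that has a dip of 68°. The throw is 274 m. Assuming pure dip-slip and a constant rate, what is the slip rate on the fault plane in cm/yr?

dip-slip = throw / sin(dip) = 274 m / sin(68°) = 295.5 m
rate = 295.5 m / 758 ka = 0.000390 m/yr = 0.0390 cm/yr

0.0390 cm/yr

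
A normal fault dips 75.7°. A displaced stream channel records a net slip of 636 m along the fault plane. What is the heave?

heave = dip-slip × cos(dip) = 636 m × cos(75.7°) = 157 m

157 m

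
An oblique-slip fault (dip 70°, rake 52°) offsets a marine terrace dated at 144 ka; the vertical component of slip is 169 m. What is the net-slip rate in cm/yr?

dip-slip = throw / sin(dip) = 169 / sin(70°) = 179.8 m
net slip = dip-slip / sin(rake) = 179.8 / sin(52°) = 228.2 m
rate = 228.2 m / 144 ka = 0.00158 m/yr = 0.158 cm/yr

0.158 cm/yr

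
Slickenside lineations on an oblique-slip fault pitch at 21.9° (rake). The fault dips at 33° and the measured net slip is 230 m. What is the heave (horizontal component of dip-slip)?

dip-slip = net slip × sin(rake) = 230 m × sin(21.9°) = 85.79 m
heave = dip-slip × cos(dip) = 85.79 × cos(33°) = 71.9 m

71.9 m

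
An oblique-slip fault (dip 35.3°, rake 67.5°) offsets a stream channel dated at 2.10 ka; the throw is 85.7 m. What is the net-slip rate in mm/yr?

dip-slip = throw / sin(dip) = 85.7 / sin(35.3°) = 148.3 m
net slip = dip-slip / sin(rake) = 148.3 / sin(67.5°) = 160.5 m
rate = 160.5 m / 2.10 ka = 0.0764 m/yr = 76.4 mm/yr

76.4 mm/yr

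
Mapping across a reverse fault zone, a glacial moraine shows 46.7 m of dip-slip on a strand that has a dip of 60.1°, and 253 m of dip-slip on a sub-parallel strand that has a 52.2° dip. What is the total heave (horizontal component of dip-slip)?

178 m

heave_A = 46.7 × cos(60.1°) = 23.28 m
heave_B = 253 × cos(52.2°) = 155.1 m
total = 23.28 + 155.1 = 178 m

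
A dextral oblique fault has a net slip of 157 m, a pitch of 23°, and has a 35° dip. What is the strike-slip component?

strike-slip = net slip × cos(rake) = 157 m × cos(23°) = 145 m

145 m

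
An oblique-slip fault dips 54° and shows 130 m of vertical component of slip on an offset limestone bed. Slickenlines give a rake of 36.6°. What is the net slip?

270 m

dip-slip = throw / sin(dip) = 130 / sin(54°) = 160.7 m
net slip = dip-slip / sin(rake) = 160.7 / sin(36.6°) = 270 m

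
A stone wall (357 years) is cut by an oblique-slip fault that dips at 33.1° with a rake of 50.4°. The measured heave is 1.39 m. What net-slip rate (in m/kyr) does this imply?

6.03 m/kyr

dip-slip = heave / cos(dip) = 1.39 / cos(33.1°) = 1.659 m
net slip = dip-slip / sin(rake) = 1.659 / sin(50.4°) = 2.153 m
rate = 2.153 m / 357 years = 0.00603 m/yr = 6.03 m/kyr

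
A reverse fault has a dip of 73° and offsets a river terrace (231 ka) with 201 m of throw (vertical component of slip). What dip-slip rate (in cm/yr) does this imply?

0.0910 cm/yr

dip-slip = throw / sin(dip) = 201 m / sin(73°) = 210.2 m
rate = 210.2 m / 231 ka = 0.000910 m/yr = 0.0910 cm/yr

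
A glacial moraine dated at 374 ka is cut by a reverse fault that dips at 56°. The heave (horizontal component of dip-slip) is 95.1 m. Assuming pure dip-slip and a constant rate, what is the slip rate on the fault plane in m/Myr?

455 m/Myr

dip-slip = heave / cos(dip) = 95.1 m / cos(56°) = 170.1 m
rate = 170.1 m / 374 ka = 0.000455 m/yr = 455 m/Myr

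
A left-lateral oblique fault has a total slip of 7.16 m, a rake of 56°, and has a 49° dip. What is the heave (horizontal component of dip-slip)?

dip-slip = net slip × sin(rake) = 7.16 m × sin(56°) = 5.936 m
heave = dip-slip × cos(dip) = 5.936 × cos(49°) = 3.89 m

3.89 m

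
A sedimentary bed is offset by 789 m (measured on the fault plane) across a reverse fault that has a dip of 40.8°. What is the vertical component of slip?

throw = dip-slip × sin(dip) = 789 m × sin(40.8°) = 516 m

516 m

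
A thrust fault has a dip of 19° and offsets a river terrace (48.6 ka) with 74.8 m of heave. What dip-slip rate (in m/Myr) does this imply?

1630 m/Myr

dip-slip = heave / cos(dip) = 74.8 m / cos(19°) = 79.11 m
rate = 79.11 m / 48.6 ka = 0.00163 m/yr = 1630 m/Myr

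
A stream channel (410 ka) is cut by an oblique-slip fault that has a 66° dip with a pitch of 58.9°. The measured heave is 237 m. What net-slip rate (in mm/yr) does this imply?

dip-slip = heave / cos(dip) = 237 / cos(66°) = 582.7 m
net slip = dip-slip / sin(rake) = 582.7 / sin(58.9°) = 680.5 m
rate = 680.5 m / 410 ka = 0.00166 m/yr = 1.66 mm/yr

1.66 mm/yr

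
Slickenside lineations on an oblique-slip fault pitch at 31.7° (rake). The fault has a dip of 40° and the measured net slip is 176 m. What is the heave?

dip-slip = net slip × sin(rake) = 176 m × sin(31.7°) = 92.48 m
heave = dip-slip × cos(dip) = 92.48 × cos(40°) = 70.8 m

70.8 m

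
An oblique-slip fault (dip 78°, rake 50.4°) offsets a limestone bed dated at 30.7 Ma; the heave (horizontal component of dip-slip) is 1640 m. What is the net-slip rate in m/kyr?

0.333 m/kyr

dip-slip = heave / cos(dip) = 1640 / cos(78°) = 7888 m
net slip = dip-slip / sin(rake) = 7888 / sin(50.4°) = 10240 m
rate = 10240 m / 30.7 Ma = 0.000333 m/yr = 0.333 m/kyr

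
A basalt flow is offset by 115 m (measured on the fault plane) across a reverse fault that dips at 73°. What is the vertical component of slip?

110 m

throw = dip-slip × sin(dip) = 115 m × sin(73°) = 110 m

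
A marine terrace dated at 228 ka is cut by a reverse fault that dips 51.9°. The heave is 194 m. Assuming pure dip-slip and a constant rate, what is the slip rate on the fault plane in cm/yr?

dip-slip = heave / cos(dip) = 194 m / cos(51.9°) = 314.4 m
rate = 314.4 m / 228 ka = 0.00138 m/yr = 0.138 cm/yr

0.138 cm/yr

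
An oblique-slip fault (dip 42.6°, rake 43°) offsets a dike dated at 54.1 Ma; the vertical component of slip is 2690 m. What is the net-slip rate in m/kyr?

0.108 m/kyr

dip-slip = throw / sin(dip) = 2690 / sin(42.6°) = 3974 m
net slip = dip-slip / sin(rake) = 3974 / sin(43°) = 5827 m
rate = 5827 m / 54.1 Ma = 0.000108 m/yr = 0.108 m/kyr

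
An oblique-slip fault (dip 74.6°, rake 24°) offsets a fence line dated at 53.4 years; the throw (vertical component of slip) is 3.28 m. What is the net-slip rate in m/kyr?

dip-slip = throw / sin(dip) = 3.28 / sin(74.6°) = 3.402 m
net slip = dip-slip / sin(rake) = 3.402 / sin(24°) = 8.365 m
rate = 8.365 m / 53.4 years = 0.157 m/yr = 157 m/kyr

157 m/kyr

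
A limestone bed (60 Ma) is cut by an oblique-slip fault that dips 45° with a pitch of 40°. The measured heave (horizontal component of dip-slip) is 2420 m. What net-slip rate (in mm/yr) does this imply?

0.0887 mm/yr

dip-slip = heave / cos(dip) = 2420 / cos(45°) = 3422 m
net slip = dip-slip / sin(rake) = 3422 / sin(40°) = 5324 m
rate = 5324 m / 60 Ma = 0.0000887 m/yr = 0.0887 mm/yr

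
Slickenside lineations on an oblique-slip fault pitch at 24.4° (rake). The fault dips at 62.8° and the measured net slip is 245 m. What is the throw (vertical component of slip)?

dip-slip = net slip × sin(rake) = 245 m × sin(24.4°) = 101.2 m
throw = dip-slip × sin(dip) = 101.2 × sin(62.8°) = 90 m

90 m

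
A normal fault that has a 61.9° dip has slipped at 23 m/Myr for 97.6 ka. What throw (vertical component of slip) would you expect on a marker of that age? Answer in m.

dip-slip = rate × time = 23 m/Myr × 97.6 ka = 2.245 m
throw = dip-slip × sin(dip) = 2.245 × sin(61.9°) = 1.98 m

1.98 m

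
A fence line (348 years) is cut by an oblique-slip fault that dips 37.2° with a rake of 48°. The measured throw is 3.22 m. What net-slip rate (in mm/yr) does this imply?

20.6 mm/yr

dip-slip = throw / sin(dip) = 3.22 / sin(37.2°) = 5.326 m
net slip = dip-slip / sin(rake) = 5.326 / sin(48°) = 7.167 m
rate = 7.167 m / 348 years = 0.0206 m/yr = 20.6 mm/yr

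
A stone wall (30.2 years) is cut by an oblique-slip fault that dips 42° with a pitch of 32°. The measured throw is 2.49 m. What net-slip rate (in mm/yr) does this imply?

dip-slip = throw / sin(dip) = 2.49 / sin(42°) = 3.721 m
net slip = dip-slip / sin(rake) = 3.721 / sin(32°) = 7.022 m
rate = 7.022 m / 30.2 years = 0.233 m/yr = 233 mm/yr

233 mm/yr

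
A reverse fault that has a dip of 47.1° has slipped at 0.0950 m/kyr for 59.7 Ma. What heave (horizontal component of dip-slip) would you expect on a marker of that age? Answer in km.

3.86 km

dip-slip = rate × time = 0.0950 m/kyr × 59.7 Ma = 5672 m
heave = dip-slip × cos(dip) = 5672 × cos(47.1°) = 3860 m = 3.86 km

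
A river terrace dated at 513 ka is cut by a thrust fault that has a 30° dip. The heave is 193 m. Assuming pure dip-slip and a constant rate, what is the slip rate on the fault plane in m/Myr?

dip-slip = heave / cos(dip) = 193 m / cos(30°) = 222.9 m
rate = 222.9 m / 513 ka = 0.000434 m/yr = 434 m/Myr

434 m/Myr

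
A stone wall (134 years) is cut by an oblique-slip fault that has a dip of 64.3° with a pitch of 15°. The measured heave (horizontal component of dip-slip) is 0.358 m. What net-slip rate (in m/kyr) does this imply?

23.8 m/kyr

dip-slip = heave / cos(dip) = 0.358 / cos(64.3°) = 0.8255 m
net slip = dip-slip / sin(rake) = 0.8255 / sin(15°) = 3.190 m
rate = 3.190 m / 134 years = 0.0238 m/yr = 23.8 m/kyr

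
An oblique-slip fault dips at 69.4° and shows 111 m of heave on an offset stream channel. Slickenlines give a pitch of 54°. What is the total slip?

dip-slip = heave / cos(dip) = 111 / cos(69.4°) = 315.5 m
net slip = dip-slip / sin(rake) = 315.5 / sin(54°) = 390 m

390 m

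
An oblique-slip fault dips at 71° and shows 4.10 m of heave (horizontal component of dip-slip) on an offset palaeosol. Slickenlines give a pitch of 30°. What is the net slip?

dip-slip = heave / cos(dip) = 4.10 / cos(71°) = 12.59 m
net slip = dip-slip / sin(rake) = 12.59 / sin(30°) = 25.2 m

25.2 m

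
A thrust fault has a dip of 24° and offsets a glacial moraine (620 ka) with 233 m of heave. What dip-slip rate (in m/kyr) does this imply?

0.411 m/kyr

dip-slip = heave / cos(dip) = 233 m / cos(24°) = 255.1 m
rate = 255.1 m / 620 ka = 0.000411 m/yr = 0.411 m/kyr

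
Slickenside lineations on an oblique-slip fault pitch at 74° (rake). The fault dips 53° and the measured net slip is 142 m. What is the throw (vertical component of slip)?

dip-slip = net slip × sin(rake) = 142 m × sin(74°) = 136.5 m
throw = dip-slip × sin(dip) = 136.5 × sin(53°) = 109 m

109 m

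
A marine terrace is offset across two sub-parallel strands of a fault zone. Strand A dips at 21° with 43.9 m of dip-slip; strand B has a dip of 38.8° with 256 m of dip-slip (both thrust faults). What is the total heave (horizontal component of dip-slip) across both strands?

heave_A = 43.9 × cos(21°) = 40.98 m
heave_B = 256 × cos(38.8°) = 199.5 m
total = 40.98 + 199.5 = 240 m

240 m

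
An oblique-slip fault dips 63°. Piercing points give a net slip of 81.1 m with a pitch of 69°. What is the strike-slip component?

strike-slip = net slip × cos(rake) = 81.1 m × cos(69°) = 29.1 m

29.1 m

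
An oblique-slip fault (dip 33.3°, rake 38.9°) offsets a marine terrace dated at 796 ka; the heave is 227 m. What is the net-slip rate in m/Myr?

dip-slip = heave / cos(dip) = 227 / cos(33.3°) = 271.6 m
net slip = dip-slip / sin(rake) = 271.6 / sin(38.9°) = 432.5 m
rate = 432.5 m / 796 ka = 0.000543 m/yr = 543 m/Myr

543 m/Myr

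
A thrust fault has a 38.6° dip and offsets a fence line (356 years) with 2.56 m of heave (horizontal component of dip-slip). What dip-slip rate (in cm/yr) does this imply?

0.920 cm/yr

dip-slip = heave / cos(dip) = 2.56 m / cos(38.6°) = 3.276 m
rate = 3.276 m / 356 years = 0.00920 m/yr = 0.920 cm/yr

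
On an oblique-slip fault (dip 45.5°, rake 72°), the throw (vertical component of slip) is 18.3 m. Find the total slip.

27 m

dip-slip = throw / sin(dip) = 18.3 / sin(45.5°) = 25.66 m
net slip = dip-slip / sin(rake) = 25.66 / sin(72°) = 27 m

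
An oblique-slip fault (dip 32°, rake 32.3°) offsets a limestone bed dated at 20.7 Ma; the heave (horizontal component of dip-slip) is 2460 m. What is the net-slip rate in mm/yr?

dip-slip = heave / cos(dip) = 2460 / cos(32°) = 2901 m
net slip = dip-slip / sin(rake) = 2901 / sin(32.3°) = 5429 m
rate = 5429 m / 20.7 Ma = 0.000262 m/yr = 0.262 mm/yr

0.262 mm/yr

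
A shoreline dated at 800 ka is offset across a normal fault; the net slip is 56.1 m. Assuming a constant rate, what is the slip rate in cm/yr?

0.00701 cm/yr

rate = 56.1 m / 800 ka = 0.0000701 m/yr = 0.00701 cm/yr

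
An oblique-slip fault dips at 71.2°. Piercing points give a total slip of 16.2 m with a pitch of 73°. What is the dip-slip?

15.5 m

dip-slip = net slip × sin(rake) = 16.2 m × sin(73°) = 15.5 m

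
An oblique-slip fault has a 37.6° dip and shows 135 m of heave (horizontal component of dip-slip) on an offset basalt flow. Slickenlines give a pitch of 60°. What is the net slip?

197 m

dip-slip = heave / cos(dip) = 135 / cos(37.6°) = 170.4 m
net slip = dip-slip / sin(rake) = 170.4 / sin(60°) = 197 m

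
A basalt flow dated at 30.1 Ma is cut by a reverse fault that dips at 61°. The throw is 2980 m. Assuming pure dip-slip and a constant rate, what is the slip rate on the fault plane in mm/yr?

dip-slip = throw / sin(dip) = 2980 m / sin(61°) = 3407 m
rate = 3407 m / 30.1 Ma = 0.000113 m/yr = 0.113 mm/yr

0.113 mm/yr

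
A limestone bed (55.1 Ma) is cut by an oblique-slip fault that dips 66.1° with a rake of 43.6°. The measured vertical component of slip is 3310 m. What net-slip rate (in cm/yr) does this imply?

0.00953 cm/yr

dip-slip = throw / sin(dip) = 3310 / sin(66.1°) = 3620 m
net slip = dip-slip / sin(rake) = 3620 / sin(43.6°) = 5250 m
rate = 5250 m / 55.1 Ma = 0.0000953 m/yr = 0.00953 cm/yr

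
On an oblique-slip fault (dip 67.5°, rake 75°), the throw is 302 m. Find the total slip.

338 m

dip-slip = throw / sin(dip) = 302 / sin(67.5°) = 326.9 m
net slip = dip-slip / sin(rake) = 326.9 / sin(75°) = 338 m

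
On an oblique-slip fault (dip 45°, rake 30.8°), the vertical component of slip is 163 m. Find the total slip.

dip-slip = throw / sin(dip) = 163 / sin(45°) = 230.5 m
net slip = dip-slip / sin(rake) = 230.5 / sin(30.8°) = 450 m

450 m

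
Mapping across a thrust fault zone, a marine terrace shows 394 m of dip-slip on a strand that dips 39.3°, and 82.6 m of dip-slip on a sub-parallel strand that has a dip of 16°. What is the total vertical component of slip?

throw_A = 394 × sin(39.3°) = 249.6 m
throw_B = 82.6 × sin(16°) = 22.77 m
total = 249.6 + 22.77 = 272 m

272 m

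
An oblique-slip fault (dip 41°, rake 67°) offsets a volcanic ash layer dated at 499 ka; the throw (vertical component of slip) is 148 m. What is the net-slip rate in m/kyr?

dip-slip = throw / sin(dip) = 148 / sin(41°) = 225.6 m
net slip = dip-slip / sin(rake) = 225.6 / sin(67°) = 245.1 m
rate = 245.1 m / 499 ka = 0.000491 m/yr = 0.491 m/kyr

0.491 m/kyr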